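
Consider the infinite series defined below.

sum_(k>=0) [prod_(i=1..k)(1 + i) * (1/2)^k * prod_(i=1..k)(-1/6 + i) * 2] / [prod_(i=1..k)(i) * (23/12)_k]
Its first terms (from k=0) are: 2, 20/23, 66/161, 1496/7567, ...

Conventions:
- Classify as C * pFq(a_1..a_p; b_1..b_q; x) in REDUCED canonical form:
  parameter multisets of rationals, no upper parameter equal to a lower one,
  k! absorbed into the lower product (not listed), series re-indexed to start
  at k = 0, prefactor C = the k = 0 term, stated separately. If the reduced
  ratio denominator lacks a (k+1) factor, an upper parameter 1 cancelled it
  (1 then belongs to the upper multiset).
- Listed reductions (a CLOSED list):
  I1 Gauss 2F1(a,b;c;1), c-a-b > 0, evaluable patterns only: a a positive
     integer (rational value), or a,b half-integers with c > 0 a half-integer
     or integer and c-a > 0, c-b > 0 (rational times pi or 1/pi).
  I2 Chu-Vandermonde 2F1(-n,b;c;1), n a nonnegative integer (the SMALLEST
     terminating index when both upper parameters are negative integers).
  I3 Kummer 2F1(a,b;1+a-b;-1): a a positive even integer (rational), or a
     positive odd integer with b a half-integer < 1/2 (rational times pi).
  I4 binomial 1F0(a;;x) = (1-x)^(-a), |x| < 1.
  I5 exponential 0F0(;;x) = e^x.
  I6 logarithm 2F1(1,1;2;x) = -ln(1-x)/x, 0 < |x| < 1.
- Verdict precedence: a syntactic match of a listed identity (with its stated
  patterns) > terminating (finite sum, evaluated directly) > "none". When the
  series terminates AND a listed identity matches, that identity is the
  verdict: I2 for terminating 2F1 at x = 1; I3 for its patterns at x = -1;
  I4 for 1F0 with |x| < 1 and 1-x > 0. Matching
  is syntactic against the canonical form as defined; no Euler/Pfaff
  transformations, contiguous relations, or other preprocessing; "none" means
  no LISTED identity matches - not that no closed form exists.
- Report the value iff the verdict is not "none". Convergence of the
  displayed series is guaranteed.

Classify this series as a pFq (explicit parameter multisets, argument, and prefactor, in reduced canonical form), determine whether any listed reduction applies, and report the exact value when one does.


This is 2 * 2F1(5/6, 2; 23/12; 1/2) in reduced canonical form. Verdict: none. Every listed pattern misses the 2F1 form at 1/2, upper {5/6, 2}.

Structural cue: with t_0 = 2, the product of the first k integers (prefactor 2) is k!.
Adjacent-term ratio: r(k) = (1/2) * (k+5/6) (k+2) / [(k+23/12) (k+1)] - poly over poly, x = (1/2) from leading terms; C = 2 at k = 0.


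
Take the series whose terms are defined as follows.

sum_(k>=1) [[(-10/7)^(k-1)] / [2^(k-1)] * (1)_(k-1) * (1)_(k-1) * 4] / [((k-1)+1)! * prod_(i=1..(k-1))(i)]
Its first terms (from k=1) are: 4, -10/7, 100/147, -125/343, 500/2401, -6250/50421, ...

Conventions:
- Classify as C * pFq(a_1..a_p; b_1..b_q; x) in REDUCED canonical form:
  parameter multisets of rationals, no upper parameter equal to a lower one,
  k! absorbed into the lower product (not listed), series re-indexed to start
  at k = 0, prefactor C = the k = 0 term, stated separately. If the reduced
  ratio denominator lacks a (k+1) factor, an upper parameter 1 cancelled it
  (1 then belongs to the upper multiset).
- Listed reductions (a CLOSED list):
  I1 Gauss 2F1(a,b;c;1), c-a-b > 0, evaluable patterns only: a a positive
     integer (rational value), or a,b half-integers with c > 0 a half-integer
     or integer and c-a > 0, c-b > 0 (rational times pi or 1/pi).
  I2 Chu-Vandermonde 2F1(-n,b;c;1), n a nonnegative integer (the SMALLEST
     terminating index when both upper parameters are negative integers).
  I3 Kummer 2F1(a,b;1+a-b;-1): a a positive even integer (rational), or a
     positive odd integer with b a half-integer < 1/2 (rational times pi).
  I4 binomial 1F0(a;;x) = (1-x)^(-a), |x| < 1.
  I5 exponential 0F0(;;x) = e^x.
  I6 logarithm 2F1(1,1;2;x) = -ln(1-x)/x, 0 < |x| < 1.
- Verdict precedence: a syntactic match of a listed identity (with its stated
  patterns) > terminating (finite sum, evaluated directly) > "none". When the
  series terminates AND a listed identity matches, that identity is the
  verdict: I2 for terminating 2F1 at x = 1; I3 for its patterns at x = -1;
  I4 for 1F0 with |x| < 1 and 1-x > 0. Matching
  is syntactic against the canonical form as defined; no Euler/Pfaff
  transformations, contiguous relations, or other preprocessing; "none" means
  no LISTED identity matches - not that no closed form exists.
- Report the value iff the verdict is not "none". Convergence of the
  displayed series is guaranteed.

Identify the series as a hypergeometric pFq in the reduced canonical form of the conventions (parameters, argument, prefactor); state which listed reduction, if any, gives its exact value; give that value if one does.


The series (x = -5/7) is 2F1: upper {1, 1}, lower {2}, prefactor 4. Verdict (x = -5/7): the I6 logarithm reduction applies (the logarithm: parameters (1,1;2), x = -5/7). Sum: (28/5) * ln(12/7).

The tell: from the first term 4: the product of the first k integers (C = 4, x = -5/7) is k!.
Step ratio: r(k) = (-5/7) * (k+1) (k+1) / [(k+2) (k+1)] - rational in k. x = (-5/7); t_0 = 4; negate the roots.


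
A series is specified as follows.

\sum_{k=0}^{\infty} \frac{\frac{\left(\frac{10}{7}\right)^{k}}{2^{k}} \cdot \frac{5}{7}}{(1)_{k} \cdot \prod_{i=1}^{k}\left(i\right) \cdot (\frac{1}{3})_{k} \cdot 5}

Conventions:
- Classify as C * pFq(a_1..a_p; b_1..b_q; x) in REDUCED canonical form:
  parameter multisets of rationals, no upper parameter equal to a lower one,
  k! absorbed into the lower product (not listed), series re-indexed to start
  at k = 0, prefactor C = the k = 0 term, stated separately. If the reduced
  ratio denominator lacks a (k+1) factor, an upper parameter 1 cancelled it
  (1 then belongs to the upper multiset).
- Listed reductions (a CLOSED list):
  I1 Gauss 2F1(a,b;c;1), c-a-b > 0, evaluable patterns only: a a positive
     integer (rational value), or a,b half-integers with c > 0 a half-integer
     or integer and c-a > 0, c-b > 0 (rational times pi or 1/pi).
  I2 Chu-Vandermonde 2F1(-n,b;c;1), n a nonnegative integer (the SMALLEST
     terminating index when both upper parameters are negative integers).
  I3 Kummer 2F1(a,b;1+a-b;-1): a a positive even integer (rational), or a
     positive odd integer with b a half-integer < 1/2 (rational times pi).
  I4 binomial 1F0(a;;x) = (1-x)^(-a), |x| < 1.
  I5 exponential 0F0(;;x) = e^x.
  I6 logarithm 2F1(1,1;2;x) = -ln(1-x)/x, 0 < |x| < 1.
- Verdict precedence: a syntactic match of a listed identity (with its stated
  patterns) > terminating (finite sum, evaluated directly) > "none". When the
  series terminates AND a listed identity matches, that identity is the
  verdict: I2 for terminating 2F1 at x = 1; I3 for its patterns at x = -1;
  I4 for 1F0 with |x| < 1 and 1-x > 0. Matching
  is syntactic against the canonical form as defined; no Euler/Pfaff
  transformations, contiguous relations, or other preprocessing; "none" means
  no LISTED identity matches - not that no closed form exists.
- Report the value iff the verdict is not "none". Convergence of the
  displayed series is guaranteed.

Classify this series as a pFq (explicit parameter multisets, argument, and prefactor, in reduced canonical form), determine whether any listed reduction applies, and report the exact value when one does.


Classification (C = \frac{1}{7}): 0F2 with upper {-}, lower {\frac{1}{3}, 1}, argument x = \frac{5}{7}. Verdict: none. Every listed pattern misses the 0F2 form at \frac{5}{7}, upper {-}.

Key observation: with t_0 = \frac{1}{7}, the two k-th powers (C = 1/7, x = 5/7) combine into one argument.
Adjacent-term ratio: r(k) = \frac{5}{7} * 1 / [(k+\frac{1}{3}) (k+1) (k+1)] - poly over poly, x = \frac{5}{7} from leading terms; C = \frac{1}{7} at k = 0.


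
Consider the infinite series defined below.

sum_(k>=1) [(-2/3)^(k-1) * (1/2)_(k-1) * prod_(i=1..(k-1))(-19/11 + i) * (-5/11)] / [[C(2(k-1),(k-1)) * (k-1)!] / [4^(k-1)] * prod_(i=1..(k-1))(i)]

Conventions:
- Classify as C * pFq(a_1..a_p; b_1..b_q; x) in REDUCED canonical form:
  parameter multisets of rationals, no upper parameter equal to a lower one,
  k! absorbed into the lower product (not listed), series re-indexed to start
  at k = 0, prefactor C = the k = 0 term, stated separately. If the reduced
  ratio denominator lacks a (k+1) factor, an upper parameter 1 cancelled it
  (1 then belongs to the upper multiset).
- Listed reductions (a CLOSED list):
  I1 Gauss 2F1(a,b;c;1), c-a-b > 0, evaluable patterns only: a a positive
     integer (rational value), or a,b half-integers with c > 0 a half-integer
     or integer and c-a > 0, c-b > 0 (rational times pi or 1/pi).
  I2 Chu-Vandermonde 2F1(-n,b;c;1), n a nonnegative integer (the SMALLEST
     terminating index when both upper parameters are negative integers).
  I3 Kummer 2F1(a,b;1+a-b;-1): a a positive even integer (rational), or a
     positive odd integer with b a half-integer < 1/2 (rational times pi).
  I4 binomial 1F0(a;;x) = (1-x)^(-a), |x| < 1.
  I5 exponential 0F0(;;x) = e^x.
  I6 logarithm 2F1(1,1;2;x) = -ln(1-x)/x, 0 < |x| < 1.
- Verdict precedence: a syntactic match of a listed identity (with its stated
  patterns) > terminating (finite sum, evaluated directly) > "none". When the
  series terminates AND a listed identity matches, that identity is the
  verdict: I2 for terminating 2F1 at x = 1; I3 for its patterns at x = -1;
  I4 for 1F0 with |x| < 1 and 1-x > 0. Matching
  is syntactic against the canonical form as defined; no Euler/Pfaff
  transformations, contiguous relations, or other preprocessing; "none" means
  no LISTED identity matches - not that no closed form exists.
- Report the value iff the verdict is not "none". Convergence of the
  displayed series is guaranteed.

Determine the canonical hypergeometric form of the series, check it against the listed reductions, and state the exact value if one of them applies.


Prefactor -5/11, argument -2/3: 1F0 with upper {-8/11} over lower {-}. Verdict: binomial (I4) fires (the 1F0 binomial series: exponent 8/11, x = -2/3). Sum: (-5/11) * (5/3)^(8/11).

The tell: t_0 = -5/11 here, and the product of the first k integers (C = -5/11, x = -2/3) is k!.
Adjacent-term ratio: r(k) = (-2/3) * (k-8/11) / [(k+1)] ; factor over Q: parameters, x = (-2/3), and C = -5/11.


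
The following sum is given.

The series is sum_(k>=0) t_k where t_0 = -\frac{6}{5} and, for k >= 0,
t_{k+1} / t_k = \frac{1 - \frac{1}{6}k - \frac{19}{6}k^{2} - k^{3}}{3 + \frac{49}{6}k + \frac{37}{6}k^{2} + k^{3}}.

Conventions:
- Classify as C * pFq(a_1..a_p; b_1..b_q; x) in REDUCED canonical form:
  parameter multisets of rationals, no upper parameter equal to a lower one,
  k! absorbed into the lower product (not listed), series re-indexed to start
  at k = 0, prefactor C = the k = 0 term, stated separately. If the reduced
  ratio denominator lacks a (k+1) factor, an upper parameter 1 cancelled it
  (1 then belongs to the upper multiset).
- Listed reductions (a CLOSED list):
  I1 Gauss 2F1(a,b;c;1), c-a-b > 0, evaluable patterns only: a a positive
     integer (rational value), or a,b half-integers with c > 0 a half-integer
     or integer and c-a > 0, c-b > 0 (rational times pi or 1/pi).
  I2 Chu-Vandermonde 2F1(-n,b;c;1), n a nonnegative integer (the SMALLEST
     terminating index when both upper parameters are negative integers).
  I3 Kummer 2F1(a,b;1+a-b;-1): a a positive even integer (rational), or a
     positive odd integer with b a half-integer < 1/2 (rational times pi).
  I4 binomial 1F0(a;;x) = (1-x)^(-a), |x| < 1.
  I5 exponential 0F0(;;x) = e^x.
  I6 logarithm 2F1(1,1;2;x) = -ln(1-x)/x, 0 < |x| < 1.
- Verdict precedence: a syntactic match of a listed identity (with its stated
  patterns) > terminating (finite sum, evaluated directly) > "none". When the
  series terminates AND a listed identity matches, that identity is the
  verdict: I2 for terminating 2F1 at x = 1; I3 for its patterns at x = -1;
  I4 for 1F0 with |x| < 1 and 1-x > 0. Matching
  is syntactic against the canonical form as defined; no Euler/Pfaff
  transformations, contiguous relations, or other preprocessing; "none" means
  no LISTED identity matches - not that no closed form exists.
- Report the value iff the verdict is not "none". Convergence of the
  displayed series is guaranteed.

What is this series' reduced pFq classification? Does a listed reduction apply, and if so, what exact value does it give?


Reduced: x = -1, 2F1, upper = {-\frac{1}{2}, 3}, lower = {\frac{9}{2}}, C = -\frac{6}{5}. Verdict: Kummer's theorem (I3) fires (x = -1; c = \frac{9}{2} equals 1+a-b for upper {-\frac{1}{2}, 3}: listed pattern). Value: \left(-\frac{63}{128}\right) \cdot \pi.

Structural cue: x = -1 and the expanded ratio factors over Q; C = -6/5, roots give parameters.
Adjacent-term ratio: r(k) = -1 * (k-\frac{1}{2}) (k+3) / [(k+\frac{9}{2}) (k+1)] - rational in k. x = -1; t_0 = -\frac{6}{5}; negate the roots.


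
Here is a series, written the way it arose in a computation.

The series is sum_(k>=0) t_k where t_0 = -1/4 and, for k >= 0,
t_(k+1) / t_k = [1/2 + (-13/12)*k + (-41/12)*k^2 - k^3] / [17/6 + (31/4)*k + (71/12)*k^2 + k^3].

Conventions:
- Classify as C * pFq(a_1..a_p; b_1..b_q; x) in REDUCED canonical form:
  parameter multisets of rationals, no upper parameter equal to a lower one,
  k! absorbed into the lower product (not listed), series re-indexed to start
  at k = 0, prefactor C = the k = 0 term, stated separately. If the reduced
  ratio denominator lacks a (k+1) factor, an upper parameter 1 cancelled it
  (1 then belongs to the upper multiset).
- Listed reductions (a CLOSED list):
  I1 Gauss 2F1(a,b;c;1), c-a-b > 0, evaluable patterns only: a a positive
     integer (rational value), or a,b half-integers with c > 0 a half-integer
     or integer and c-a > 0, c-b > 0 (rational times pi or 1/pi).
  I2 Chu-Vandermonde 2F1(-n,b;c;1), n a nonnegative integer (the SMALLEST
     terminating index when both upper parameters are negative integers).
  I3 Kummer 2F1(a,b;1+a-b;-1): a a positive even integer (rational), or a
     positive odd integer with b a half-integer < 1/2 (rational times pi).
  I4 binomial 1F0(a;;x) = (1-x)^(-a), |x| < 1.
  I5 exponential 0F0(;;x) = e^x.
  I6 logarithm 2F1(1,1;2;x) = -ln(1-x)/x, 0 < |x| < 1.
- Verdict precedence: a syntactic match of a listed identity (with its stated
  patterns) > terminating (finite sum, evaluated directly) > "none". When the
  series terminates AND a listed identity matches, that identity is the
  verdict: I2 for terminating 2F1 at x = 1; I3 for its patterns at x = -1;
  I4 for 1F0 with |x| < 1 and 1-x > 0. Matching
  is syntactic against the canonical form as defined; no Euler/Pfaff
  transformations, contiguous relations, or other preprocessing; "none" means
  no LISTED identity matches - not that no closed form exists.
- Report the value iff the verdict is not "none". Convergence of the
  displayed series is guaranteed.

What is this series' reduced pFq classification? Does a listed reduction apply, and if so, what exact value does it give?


Canonical form: C = -1/4 times 2F1 with upper {-1/4, 3}, lower {17/4}, x = -1. Verdict: none. No listed pattern accepts 2F1(-1/4, 3; 17/4; -1).

Structural cue: with t_0 = -1/4, cancel k + 2/3 from the displayed ratio first; then C = -1/4.
Ratio: r(k) = (-1) * (k-1/4) (k+3) / [(k+17/4) (k+1)] ; factor over Q: parameters, x = (-1), and C = -1/4.


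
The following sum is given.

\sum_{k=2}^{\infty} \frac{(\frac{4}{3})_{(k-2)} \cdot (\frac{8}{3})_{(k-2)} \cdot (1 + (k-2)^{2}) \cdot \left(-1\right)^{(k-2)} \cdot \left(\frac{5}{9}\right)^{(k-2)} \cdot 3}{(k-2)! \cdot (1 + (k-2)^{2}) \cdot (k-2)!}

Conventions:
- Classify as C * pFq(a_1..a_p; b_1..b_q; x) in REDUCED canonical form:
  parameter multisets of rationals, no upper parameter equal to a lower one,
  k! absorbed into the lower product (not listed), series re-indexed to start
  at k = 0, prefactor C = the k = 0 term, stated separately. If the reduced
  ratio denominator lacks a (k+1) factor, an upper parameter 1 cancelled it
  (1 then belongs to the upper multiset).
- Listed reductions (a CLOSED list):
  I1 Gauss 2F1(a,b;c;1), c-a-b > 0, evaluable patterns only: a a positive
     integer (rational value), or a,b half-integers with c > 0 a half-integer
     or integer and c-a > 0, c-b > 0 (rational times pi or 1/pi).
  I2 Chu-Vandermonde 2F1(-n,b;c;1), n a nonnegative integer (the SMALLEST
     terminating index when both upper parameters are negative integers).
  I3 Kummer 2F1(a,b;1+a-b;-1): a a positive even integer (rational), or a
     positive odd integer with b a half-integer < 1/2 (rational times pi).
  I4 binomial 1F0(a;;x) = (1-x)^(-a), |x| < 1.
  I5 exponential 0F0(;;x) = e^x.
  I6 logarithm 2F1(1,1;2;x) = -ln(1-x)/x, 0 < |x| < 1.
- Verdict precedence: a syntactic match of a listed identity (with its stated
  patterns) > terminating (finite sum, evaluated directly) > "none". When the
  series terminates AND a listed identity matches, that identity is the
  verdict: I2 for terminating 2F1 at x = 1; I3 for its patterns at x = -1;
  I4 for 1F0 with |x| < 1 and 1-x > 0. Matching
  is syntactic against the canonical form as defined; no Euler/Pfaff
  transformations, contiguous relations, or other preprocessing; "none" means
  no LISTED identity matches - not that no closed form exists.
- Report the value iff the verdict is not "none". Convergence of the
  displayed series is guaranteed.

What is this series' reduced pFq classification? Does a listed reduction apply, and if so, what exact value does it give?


This is 3 * 2F1(\frac{4}{3}, \frac{8}{3}; 1; -\frac{5}{9}) in reduced canonical form. Verdict: no listed reduction: x = -\frac{5}{9} and upper {\frac{4}{3}, \frac{8}{3}} fail every I1-I6 pattern.

First insight: t_0 being 3, the denominator's factorial ratio (C = 3) is a lower Pochhammer.
Ratio: r(k) = -\frac{5}{9} * (k+\frac{4}{3}) (k+\frac{8}{3}) / [(k+1) (k+1)] ; factor over Q: parameters, x = -\frac{5}{9}, and C = 3.


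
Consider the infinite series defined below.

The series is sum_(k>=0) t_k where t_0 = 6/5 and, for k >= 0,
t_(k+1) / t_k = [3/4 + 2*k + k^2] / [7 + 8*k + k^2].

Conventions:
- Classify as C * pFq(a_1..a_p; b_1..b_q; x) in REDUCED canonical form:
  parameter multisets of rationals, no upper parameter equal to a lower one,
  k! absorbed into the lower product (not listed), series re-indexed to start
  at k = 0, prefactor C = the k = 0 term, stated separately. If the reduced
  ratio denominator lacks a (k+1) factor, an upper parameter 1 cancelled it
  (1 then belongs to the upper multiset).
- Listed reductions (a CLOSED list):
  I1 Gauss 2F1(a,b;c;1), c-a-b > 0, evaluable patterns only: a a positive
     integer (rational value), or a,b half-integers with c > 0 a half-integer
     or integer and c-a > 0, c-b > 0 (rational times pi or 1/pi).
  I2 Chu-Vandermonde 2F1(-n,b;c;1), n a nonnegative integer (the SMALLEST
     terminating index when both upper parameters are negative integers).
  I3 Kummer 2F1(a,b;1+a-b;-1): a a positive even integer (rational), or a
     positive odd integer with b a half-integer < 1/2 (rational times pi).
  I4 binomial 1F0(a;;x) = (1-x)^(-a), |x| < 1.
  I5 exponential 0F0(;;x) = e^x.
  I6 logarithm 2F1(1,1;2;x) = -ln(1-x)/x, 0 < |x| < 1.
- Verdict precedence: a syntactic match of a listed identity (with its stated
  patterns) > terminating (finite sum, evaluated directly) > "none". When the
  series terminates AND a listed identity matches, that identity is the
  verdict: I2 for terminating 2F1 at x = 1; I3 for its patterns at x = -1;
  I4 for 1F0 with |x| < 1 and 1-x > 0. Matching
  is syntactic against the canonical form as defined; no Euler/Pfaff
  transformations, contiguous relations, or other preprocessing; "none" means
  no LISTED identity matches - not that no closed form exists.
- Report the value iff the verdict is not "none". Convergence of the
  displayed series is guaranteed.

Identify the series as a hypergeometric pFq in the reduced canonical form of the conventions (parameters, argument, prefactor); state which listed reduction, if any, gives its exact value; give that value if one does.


Key step: from the first term 6/5: roots of the ratio polynomials (C = 6/5, x = 1) are the negated parameters.
Consecutive-term ratio: r(k) = 1 * (k+1/2) (k+3/2) / [(k+7) (k+1)] - poly over poly, x = 1 from leading terms; C = 6/5 at k = 0.

Canonical form: C = 6/5 times 2F1 with upper {1/2, 3/2}, lower {7}, x = 1. Verdict at x = 1: the half-integer Gauss pattern (I1) matches (x = 1; upper {1/2, 3/2} half-integers, c = 7 in the evaluable pattern). Exact value: (524288/121275) / pi.


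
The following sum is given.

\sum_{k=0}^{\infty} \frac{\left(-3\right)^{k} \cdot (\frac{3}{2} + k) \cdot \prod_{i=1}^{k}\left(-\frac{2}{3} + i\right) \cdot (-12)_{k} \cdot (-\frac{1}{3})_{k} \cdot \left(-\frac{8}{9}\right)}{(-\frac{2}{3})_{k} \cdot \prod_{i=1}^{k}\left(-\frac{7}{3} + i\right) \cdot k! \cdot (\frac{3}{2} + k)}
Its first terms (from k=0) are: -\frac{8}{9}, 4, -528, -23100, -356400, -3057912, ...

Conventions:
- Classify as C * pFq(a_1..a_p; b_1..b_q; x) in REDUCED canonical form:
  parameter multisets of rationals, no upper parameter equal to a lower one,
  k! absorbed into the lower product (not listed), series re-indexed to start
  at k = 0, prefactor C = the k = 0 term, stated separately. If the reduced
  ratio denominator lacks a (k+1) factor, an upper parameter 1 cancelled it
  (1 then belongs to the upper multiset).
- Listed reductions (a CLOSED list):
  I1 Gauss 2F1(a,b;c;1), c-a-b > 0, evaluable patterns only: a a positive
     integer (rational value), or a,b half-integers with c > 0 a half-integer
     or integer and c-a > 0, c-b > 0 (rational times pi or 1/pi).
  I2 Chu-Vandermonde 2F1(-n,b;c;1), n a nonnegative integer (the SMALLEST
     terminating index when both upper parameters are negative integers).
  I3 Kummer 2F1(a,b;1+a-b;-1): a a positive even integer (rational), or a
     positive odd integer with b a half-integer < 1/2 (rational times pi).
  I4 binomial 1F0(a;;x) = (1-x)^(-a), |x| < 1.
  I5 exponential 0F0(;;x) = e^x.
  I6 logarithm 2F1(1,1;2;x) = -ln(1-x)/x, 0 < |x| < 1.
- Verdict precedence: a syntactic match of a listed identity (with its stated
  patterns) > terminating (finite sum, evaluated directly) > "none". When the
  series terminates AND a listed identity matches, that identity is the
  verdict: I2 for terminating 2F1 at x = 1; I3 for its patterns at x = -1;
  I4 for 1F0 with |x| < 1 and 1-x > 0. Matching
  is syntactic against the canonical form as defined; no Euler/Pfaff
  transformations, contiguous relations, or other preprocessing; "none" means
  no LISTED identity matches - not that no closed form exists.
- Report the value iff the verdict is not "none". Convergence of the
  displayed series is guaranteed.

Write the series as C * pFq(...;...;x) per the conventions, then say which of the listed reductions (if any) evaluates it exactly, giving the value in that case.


The series (x = -3) is 3F2: upper {-12, -\frac{1}{3}, \frac{1}{3}}, lower {-\frac{4}{3}, -\frac{2}{3}}, prefactor -\frac{8}{9}. Verdict: terminating. With -12 upstairs the series is a 13-term polynomial sum; evaluated term by term. Its exact value is -\frac{9986637824}{9}.

The tell: t_0 = -\frac{8}{9} here, and striking the common factor k + 3/2 reduces the term (prefactor -8/9).
Ratio: r(k) = -3 * (k-12) (k-\frac{1}{3}) (k+\frac{1}{3}) / [(k-\frac{4}{3}) (k-\frac{2}{3}) (k+1)] ; factor over Q: parameters, x = -3, and C = -\frac{8}{9}.


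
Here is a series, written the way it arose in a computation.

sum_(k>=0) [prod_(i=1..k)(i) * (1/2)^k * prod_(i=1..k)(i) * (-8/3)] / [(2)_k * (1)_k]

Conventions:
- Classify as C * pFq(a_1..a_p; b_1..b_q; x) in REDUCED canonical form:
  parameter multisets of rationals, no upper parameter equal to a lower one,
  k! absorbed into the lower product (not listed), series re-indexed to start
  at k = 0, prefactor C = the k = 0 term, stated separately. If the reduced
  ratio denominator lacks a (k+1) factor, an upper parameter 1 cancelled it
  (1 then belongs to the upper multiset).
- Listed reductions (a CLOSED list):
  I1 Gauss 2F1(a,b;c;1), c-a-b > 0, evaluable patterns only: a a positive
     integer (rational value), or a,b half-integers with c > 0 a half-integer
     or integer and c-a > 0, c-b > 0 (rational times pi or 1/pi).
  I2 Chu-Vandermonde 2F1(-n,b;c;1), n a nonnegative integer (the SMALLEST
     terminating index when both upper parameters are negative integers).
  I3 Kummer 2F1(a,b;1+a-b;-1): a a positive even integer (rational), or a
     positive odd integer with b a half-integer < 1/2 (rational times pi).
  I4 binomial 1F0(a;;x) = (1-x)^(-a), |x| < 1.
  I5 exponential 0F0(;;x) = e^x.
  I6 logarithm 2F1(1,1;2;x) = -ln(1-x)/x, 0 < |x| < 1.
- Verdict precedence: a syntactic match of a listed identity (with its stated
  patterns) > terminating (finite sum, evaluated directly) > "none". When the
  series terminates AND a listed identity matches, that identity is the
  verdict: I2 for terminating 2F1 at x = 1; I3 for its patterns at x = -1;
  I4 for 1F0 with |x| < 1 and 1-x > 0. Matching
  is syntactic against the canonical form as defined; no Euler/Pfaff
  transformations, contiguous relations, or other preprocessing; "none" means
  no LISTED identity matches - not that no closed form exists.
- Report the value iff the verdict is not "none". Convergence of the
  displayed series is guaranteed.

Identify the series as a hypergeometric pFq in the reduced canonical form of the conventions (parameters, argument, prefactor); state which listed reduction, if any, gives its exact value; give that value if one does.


Prefactor -8/3, argument 1/2: 2F1 with upper {1, 1} over lower {2}. Verdict: logarithm (I6) applies (the logarithm: parameters (1,1;2), x = 1/2). Sum: (16/3) * ln(1/2).

The tell: x = (1/2) and the running product (C = -8/3) telescopes to a rising factorial.
Consecutive-term ratio: r(k) = (1/2) * (k+1) (k+1) / [(k+2) (k+1)] - rational in k, leading ratio (1/2); with t_0 = -8/3, classification follows.


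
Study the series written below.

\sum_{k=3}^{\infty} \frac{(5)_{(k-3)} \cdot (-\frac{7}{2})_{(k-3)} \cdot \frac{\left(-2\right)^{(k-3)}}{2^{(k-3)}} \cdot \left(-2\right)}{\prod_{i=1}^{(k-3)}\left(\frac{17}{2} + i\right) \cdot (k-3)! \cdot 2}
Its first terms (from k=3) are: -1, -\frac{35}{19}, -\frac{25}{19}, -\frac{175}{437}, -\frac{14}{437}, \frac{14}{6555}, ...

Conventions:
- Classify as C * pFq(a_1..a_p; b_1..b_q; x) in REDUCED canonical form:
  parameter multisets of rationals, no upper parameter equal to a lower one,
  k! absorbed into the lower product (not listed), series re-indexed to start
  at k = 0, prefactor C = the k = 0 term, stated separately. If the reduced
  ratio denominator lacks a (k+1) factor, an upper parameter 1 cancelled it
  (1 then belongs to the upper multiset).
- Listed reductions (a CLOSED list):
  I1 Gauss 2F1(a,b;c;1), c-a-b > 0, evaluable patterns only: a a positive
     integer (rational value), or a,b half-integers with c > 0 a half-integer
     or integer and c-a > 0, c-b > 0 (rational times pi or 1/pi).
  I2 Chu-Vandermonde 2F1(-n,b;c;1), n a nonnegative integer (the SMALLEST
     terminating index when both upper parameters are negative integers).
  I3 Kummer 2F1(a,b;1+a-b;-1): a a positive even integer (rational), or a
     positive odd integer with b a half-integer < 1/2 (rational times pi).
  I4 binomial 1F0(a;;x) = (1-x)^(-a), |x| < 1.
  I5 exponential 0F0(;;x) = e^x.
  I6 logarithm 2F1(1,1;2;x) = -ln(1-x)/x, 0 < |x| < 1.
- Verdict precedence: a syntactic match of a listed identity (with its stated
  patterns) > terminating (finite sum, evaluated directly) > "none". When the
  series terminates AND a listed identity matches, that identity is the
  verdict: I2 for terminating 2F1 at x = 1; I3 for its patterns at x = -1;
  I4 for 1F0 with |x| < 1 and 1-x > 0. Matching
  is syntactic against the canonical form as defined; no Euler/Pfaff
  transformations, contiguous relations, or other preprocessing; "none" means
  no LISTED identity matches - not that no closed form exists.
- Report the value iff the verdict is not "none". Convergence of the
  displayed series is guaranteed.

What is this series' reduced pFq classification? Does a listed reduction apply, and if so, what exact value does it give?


The series (x = -1) is 2F1: upper {-\frac{7}{2}, 5}, lower {\frac{19}{2}}, prefactor -1. Verdict: Kummer (I3) matches (x = -1; c = \frac{19}{2} equals 1+a-b for upper {-\frac{7}{2}, 5}: listed pattern). Sum: \left(-\frac{765765}{524288}\right) \cdot \pi.

First insight: with t_0 = -1, the lower running product (C = -1) is a rising factorial.
Step ratio: r(k) = -1 * (k-\frac{7}{2}) (k+5) / [(k+\frac{19}{2}) (k+1)] - rational in k. x = -1; t_0 = -1; negate the roots.


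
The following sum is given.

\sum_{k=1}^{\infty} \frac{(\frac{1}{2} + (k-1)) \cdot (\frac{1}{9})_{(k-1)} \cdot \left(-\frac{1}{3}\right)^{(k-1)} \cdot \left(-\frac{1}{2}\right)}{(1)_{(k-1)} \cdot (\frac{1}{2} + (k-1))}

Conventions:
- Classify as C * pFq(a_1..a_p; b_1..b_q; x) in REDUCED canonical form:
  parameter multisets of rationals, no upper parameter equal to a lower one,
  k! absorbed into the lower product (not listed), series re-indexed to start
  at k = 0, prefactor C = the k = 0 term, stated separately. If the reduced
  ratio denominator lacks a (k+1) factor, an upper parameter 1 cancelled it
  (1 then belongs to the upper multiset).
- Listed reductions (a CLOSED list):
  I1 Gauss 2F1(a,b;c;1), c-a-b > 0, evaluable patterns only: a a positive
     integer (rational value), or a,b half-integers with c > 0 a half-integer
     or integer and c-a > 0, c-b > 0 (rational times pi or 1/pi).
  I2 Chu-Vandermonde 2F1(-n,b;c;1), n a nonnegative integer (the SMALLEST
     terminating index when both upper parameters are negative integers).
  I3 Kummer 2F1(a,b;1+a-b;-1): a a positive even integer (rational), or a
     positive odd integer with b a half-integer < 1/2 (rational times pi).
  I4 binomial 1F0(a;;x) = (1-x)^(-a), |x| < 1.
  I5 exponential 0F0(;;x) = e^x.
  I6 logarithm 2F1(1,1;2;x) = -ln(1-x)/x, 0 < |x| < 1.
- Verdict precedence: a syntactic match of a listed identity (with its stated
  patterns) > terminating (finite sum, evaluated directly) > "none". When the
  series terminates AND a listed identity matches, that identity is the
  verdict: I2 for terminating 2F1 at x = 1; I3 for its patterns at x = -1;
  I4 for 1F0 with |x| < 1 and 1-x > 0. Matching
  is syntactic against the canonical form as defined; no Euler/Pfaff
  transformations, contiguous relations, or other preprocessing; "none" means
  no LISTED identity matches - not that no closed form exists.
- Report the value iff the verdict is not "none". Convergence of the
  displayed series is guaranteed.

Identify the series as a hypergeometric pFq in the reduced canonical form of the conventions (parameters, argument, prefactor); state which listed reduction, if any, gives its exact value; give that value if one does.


x = -\frac{1}{3} here; the reduced form reads 1F0, upper {\frac{1}{9}}, lower {-}, C = -\frac{1}{2}. Verdict: the binomial series (I4) matches (the 1F0 binomial series: exponent -1/9, x = -\frac{1}{3}). Hence: \left(-\frac{1}{2}\right) \cdot \left(\frac{4}{3}\right)^{-\frac{1}{9}}.

The tell: x = -\frac{1}{3} and striking the common factor k + 1/2 reduces the term (prefactor -1/2).
Ratio: r(k) = -\frac{1}{3} * (k+\frac{1}{9}) / [(k+1)] - poly over poly, x = -\frac{1}{3} from leading terms; C = -\frac{1}{2} at k = 0.


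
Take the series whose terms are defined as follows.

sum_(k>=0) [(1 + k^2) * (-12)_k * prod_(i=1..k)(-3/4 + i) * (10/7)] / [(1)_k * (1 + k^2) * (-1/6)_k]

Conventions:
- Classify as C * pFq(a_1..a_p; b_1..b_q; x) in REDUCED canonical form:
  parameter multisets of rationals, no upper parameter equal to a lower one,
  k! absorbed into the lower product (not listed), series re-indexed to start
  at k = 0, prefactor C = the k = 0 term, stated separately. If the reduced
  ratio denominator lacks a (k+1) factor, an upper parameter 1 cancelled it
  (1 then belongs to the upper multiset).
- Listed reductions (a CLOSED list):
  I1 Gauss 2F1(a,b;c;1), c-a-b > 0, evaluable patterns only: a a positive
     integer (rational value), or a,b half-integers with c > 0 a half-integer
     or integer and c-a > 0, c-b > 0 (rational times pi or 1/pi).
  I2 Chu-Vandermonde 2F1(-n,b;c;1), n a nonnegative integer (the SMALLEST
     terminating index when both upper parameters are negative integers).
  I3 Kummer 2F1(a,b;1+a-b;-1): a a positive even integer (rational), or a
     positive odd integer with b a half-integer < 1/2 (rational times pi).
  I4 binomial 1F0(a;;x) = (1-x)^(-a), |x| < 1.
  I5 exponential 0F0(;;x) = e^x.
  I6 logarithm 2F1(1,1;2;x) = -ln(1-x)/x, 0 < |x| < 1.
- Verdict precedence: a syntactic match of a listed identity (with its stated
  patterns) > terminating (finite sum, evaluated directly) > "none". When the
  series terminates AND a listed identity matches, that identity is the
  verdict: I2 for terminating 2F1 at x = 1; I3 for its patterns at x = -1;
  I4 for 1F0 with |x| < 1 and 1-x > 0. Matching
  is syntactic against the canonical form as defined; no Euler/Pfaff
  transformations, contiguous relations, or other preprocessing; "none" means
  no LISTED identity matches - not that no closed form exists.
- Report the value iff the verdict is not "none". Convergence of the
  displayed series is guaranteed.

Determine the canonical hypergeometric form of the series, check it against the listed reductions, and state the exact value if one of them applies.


With C = 10/7: the canonical form is 2F1(-12, 1/4; -1/6; 1). Verdict (x = 1): Chu-Vandermonde (I2) applies (terminating 2F1 at x = 1 with n = 12, b = 1/4, c = -1/6). Hence: 8767920318455/6083961645056.

Key step: t_0 = 10/7 here, and the running product (C = 10/7) telescopes to a rising factorial.
Consecutive-term ratio: r(k) = 1 * (k-12) (k+1/4) / [(k-1/6) (k+1)] - rational in k, leading ratio 1; with t_0 = 10/7, classification follows.


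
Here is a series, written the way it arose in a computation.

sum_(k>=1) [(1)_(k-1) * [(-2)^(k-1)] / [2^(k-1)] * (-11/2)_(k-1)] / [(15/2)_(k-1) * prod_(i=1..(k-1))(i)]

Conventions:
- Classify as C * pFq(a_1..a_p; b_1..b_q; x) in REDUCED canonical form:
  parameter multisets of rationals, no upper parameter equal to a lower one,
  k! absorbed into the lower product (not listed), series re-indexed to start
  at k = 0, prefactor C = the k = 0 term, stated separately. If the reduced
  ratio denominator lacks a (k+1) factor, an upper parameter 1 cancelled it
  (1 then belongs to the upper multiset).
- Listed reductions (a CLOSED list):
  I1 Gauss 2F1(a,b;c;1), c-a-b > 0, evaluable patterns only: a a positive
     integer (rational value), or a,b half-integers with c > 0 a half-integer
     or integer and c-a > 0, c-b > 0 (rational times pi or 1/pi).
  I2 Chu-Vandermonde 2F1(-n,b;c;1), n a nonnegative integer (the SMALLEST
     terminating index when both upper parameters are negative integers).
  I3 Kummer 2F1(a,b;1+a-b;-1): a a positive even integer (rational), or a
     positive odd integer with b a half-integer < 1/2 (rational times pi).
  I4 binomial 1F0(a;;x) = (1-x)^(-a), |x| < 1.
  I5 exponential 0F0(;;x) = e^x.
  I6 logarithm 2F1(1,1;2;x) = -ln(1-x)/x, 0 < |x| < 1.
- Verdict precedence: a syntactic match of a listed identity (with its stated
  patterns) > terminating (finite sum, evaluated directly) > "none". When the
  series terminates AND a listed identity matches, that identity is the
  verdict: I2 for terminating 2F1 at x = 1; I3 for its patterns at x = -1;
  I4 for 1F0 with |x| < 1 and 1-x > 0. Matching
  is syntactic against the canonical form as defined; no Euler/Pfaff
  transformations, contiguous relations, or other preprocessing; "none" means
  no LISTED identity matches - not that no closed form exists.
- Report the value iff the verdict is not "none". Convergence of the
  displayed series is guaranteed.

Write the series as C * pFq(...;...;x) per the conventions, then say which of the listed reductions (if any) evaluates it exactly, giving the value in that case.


Classification (C = 1): 2F1 with upper {-11/2, 1}, lower {15/2}, argument x = -1. Verdict (x = -1): Kummer's theorem (I3) applies (x = -1; c = 15/2 equals 1+a-b for upper {-11/2, 1}: listed pattern). Hence: (3003/4096) * pi.

First insight: t_0 being 1, the product of the first k integers (C = 1) is k!.
Step ratio: r(k) = (-1) * (k-11/2) (k+1) / [(k+15/2) (k+1)] - rational in k. x = (-1); t_0 = 1; negate the roots.


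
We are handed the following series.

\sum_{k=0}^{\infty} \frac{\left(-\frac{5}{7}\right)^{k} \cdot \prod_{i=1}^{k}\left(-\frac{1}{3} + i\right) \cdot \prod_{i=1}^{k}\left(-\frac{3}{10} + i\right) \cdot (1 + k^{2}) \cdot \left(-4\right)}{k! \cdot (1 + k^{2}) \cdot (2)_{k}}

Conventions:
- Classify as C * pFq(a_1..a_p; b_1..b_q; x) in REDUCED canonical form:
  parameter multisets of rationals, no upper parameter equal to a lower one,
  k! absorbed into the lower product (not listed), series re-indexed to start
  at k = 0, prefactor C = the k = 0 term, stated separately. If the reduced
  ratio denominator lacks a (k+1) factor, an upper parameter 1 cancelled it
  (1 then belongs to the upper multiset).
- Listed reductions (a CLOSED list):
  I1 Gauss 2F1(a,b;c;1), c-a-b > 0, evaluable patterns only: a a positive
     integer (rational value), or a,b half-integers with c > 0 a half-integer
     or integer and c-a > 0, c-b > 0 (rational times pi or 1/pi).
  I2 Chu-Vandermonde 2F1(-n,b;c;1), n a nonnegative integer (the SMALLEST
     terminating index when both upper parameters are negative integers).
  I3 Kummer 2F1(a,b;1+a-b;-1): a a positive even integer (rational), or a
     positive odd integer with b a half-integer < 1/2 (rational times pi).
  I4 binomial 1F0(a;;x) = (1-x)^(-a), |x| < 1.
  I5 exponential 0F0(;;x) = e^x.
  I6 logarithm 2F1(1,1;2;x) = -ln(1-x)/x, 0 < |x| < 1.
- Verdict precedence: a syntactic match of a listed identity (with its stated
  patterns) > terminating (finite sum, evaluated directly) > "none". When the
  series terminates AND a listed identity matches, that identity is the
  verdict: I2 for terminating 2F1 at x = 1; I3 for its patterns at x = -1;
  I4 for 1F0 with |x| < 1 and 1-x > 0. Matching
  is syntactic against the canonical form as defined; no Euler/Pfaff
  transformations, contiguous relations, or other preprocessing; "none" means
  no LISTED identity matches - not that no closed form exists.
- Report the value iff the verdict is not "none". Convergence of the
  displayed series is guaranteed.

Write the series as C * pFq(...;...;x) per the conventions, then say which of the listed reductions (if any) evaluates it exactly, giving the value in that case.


The series (x = -\frac{5}{7}) is 2F1: upper {\frac{2}{3}, \frac{7}{10}}, lower {2}, prefactor -4. Verdict: none. No listed pattern accepts 2F1(\frac{2}{3}, \frac{7}{10}; 2; -\frac{5}{7}).

Key observation: from the first term -4: the running product (C = -4) telescopes to a rising factorial.
Term ratio: r(k) = -\frac{5}{7} * (k+\frac{2}{3}) (k+\frac{7}{10}) / [(k+2) (k+1)] - rational in k, leading ratio -\frac{5}{7}; with t_0 = -4, classification follows.


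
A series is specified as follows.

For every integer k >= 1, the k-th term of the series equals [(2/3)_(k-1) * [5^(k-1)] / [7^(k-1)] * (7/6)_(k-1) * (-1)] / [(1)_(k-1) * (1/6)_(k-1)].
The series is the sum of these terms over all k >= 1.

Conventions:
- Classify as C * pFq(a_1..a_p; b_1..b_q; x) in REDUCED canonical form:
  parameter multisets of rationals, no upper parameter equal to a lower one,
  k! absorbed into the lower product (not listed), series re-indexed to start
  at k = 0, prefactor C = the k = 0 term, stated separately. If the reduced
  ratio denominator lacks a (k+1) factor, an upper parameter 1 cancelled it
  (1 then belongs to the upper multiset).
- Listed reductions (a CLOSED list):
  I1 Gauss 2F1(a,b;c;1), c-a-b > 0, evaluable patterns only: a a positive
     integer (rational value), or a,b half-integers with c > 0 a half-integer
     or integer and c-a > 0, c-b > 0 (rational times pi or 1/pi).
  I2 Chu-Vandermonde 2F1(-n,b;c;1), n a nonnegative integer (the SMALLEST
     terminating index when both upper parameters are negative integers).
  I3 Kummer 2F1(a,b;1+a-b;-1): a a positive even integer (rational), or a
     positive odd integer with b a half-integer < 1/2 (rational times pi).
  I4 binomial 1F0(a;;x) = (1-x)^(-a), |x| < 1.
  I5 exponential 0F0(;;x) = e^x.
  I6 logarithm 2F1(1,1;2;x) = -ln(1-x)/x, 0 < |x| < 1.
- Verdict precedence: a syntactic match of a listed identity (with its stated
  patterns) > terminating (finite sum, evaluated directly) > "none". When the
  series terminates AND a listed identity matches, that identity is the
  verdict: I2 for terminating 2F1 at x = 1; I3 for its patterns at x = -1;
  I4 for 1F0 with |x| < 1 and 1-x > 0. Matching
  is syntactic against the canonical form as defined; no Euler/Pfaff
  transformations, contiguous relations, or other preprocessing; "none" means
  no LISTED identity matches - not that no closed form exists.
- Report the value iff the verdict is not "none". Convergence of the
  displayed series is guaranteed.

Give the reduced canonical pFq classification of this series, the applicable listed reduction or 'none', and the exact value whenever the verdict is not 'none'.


This is -1 * 2F1(2/3, 7/6; 1/6; 5/7) in reduced canonical form. Verdict: no listed reduction: x = 5/7 and upper {2/3, 7/6} fail every I1-I6 pattern.

Structural cue: t_0 = -1 here, and (1)_k (C = -1, x = 5/7) is k! itself.
Term ratio: r(k) = (5/7) * (k+2/3) (k+7/6) / [(k+1/6) (k+1)] - poly over poly, x = (5/7) from leading terms; C = -1 at k = 0.
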